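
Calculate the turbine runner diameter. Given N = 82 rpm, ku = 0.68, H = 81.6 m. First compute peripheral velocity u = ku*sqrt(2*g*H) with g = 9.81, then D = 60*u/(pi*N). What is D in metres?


u = 0.68 * sqrt(2*9.81*81.6) = 27.2084 m/s
D = 60 * 27.2084 / (pi * 82) = 6.3371 m


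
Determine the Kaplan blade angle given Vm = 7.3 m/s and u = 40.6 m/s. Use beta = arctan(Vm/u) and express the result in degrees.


beta = arctan(7.3 / 40.6) = 10.1930 degrees


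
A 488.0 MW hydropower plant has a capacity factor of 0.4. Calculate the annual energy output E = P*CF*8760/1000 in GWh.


E = 488.0 * 0.4 * 8760 / 1000 = 1709.9520 GWh


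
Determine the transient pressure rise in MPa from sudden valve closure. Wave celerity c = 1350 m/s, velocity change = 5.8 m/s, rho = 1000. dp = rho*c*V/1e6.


dp = 1000 * 1350 * 5.8 / 1e6 = 7.8300 MPa


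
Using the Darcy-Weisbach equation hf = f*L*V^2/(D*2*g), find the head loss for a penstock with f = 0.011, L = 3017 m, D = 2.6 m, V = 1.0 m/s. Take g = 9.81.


hf = 0.011 * 3017 * 1.0^2 / (2.6 * 2 * 9.81) = 0.6506 m


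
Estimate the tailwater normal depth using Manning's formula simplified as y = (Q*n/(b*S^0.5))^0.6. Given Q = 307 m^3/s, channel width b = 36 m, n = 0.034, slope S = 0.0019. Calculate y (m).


y = (307 * 0.034 / (36 * 0.0019^0.5))^0.6 = 3.1172 m


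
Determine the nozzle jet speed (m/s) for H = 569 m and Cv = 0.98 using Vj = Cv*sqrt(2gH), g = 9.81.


Vj = 0.98 * sqrt(2*9.81*569) = 103.5456 m/s


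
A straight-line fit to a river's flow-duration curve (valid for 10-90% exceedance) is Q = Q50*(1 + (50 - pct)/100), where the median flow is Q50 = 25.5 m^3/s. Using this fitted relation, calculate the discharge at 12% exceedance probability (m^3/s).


Q = 25.5 * (1 + (50 - 12)/100) = 35.1900 m^3/s


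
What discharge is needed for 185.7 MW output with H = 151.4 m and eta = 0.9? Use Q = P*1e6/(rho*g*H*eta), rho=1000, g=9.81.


Q = 185.7 * 1e6 / (1000 * 9.81 * 151.4 * 0.9) = 138.9231 m^3/s


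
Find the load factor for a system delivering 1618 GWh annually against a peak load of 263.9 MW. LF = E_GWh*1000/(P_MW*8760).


LF = 1618 * 1000 / (263.9 * 8760) = 0.6999


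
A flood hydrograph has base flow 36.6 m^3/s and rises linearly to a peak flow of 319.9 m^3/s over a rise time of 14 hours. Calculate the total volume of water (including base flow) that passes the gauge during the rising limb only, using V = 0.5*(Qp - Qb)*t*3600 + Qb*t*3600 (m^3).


V = 0.5*(319.9 - 36.6)*14*3600 + 36.6*14*3600 = 8.9838e+06 m^3


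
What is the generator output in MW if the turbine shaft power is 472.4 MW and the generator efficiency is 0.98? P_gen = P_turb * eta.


P_gen = 472.4 * 0.98 = 462.9520 MW


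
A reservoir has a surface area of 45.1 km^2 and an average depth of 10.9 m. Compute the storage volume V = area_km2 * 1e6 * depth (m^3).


V = 45.1 * 1e6 * 10.9 = 4.9159e+08 m^3


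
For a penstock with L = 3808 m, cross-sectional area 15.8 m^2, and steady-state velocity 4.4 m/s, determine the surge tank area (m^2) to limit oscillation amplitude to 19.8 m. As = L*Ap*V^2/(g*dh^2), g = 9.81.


As = 3808 * 15.8 * 4.4^2 / (9.81 * 19.8^2) = 302.8726 m^2


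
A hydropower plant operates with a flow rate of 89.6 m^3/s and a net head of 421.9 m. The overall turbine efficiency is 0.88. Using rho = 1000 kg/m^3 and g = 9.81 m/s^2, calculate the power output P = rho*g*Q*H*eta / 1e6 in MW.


P = 1000 * 9.81 * 89.6 * 421.9 * 0.88 / 1e6 = 326.3392 MW


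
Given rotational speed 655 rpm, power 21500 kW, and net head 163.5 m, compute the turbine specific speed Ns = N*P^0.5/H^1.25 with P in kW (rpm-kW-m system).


Ns = 655 * 21500^0.5 / 163.5^1.25 = 164.2719


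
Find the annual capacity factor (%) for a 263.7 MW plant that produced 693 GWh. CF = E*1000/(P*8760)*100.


CF = 693 * 1000 / (263.7 * 8760) * 100 = 29.9998 %


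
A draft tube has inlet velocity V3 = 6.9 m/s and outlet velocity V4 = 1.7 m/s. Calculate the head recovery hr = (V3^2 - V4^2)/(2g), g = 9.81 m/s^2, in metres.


hr = (6.9^2 - 1.7^2) / (2*9.81) = 2.2793 m


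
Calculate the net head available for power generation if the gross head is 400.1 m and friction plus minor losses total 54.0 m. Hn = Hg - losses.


Hn = 400.1 - 54.0 = 346.1000 m


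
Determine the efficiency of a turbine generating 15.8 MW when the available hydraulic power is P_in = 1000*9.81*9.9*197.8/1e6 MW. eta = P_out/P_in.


P_in = 1000 * 9.81 * 9.9 * 197.8 / 1e6 = 19.2101 MW
eta = 15.8 / 19.2101 = 0.8225


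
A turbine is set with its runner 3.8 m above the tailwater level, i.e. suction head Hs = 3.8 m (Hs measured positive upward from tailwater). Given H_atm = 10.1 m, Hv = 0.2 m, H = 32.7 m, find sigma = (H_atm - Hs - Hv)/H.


sigma = (10.1 - 3.8 - 0.2) / 32.7 = 0.1865


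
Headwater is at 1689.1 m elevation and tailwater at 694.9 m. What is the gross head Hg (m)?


Hg = 1689.1 - 694.9 = 994.2000 m


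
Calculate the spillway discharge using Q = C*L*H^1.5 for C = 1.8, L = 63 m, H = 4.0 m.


Q = 1.8 * 63 * 4.0^1.5 = 907.2000 m^3/s


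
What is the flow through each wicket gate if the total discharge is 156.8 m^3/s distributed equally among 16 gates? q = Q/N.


q = 156.8 / 16 = 9.8000 m^3/s


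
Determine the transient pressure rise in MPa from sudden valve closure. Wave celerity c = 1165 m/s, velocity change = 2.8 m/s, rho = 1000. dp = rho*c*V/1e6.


dp = 1000 * 1165 * 2.8 / 1e6 = 3.2620 MPa


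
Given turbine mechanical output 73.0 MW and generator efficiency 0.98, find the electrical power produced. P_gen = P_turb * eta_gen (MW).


P_gen = 73.0 * 0.98 = 71.5400 MW


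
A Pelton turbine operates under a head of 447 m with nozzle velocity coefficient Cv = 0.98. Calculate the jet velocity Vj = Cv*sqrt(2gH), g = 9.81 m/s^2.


Vj = 0.98 * sqrt(2*9.81*447) = 91.7760 m/s


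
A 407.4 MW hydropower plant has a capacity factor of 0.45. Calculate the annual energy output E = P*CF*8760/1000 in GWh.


E = 407.4 * 0.45 * 8760 / 1000 = 1605.9708 GWh


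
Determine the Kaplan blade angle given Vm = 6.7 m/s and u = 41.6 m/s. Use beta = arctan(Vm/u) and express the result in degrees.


beta = arctan(6.7 / 41.6) = 9.1494 degrees


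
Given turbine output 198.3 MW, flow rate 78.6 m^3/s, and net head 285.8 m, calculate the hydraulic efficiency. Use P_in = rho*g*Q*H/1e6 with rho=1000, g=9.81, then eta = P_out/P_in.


P_in = 1000 * 9.81 * 78.6 * 285.8 / 1e6 = 220.3707 MW
eta = 198.3 / 220.3707 = 0.8998


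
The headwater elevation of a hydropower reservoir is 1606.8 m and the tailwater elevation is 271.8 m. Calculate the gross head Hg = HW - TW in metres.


Hg = 1606.8 - 271.8 = 1335.0000 m


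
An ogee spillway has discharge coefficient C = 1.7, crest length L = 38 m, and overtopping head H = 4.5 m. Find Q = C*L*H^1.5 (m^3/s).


Q = 1.7 * 38 * 4.5^1.5 = 616.6678 m^3/s


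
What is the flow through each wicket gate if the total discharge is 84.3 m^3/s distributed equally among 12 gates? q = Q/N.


q = 84.3 / 12 = 7.0250 m^3/s


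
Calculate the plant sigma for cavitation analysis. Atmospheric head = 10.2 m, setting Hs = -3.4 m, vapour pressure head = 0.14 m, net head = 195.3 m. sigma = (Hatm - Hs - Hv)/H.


sigma = (10.2 - (-3.4) - 0.14) / 195.3 = 0.0689


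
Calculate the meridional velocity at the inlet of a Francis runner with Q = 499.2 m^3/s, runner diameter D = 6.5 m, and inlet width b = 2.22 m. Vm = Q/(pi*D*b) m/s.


Vm = 499.2 / (pi * 6.5 * 2.22) = 11.0118 m/s


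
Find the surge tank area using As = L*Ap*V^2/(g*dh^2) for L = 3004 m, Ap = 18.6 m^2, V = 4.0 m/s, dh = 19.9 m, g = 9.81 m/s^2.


As = 3004 * 18.6 * 4.0^2 / (9.81 * 19.9^2) = 230.1218 m^2


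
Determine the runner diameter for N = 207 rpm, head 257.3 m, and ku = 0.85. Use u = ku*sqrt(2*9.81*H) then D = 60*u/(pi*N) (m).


u = 0.85 * sqrt(2*9.81*257.3) = 60.3932 m/s
D = 60 * 60.3932 / (pi * 207) = 5.5721 m


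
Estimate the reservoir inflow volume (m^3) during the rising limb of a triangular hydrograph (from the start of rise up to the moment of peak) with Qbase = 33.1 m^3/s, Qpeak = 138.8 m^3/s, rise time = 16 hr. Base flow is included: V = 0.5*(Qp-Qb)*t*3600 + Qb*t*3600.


V = 0.5*(138.8 - 33.1)*16*3600 + 33.1*16*3600 = 4.9507e+06 m^3


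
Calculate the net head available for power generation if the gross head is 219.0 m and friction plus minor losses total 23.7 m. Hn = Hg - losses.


Hn = 219.0 - 23.7 = 195.3000 m


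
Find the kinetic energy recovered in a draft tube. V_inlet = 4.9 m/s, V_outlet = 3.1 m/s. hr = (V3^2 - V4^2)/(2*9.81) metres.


hr = (4.9^2 - 3.1^2) / (2*9.81) = 0.7339 m


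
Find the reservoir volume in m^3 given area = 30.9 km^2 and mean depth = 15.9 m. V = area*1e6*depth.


V = 30.9 * 1e6 * 15.9 = 4.9131e+08 m^3


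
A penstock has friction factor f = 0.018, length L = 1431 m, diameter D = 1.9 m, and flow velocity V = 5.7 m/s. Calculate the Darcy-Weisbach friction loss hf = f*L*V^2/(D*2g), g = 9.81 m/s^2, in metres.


hf = 0.018 * 1431 * 5.7^2 / (1.9 * 2 * 9.81) = 22.4496 m


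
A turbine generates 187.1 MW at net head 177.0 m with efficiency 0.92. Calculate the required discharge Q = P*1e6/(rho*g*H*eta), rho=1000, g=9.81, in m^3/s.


Q = 187.1 * 1e6 / (1000 * 9.81 * 177.0 * 0.92) = 117.1234 m^3/s


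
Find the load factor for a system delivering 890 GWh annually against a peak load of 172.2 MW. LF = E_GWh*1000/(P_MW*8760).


LF = 890 * 1000 / (172.2 * 8760) = 0.5900


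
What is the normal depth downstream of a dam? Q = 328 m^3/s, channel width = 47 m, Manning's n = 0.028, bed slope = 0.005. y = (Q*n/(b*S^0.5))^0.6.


y = (328 * 0.028 / (47 * 0.005^0.5))^0.6 = 1.8402 m


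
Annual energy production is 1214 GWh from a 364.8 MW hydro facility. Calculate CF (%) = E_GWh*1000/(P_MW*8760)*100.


CF = 1214 * 1000 / (364.8 * 8760) * 100 = 37.9892 %


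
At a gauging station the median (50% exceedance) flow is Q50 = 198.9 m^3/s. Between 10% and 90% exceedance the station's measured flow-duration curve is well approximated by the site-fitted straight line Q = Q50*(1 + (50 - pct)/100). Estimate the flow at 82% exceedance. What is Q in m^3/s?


Q = 198.9 * (1 + (50 - 82)/100) = 135.2520 m^3/s


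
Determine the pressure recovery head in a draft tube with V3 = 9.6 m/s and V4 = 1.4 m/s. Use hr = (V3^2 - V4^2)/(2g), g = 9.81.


hr = (9.6^2 - 1.4^2) / (2*9.81) = 4.5973 m


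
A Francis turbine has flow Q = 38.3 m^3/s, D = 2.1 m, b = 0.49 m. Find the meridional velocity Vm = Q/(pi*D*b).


Vm = 38.3 / (pi * 2.1 * 0.49) = 11.8477 m/s


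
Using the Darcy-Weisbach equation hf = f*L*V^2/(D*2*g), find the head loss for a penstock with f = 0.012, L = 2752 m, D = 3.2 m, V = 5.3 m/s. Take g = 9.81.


hf = 0.012 * 2752 * 5.3^2 / (3.2 * 2 * 9.81) = 14.7752 m


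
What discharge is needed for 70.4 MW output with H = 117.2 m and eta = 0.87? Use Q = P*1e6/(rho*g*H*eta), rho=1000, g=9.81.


Q = 70.4 * 1e6 / (1000 * 9.81 * 117.2 * 0.87) = 70.3812 m^3/s


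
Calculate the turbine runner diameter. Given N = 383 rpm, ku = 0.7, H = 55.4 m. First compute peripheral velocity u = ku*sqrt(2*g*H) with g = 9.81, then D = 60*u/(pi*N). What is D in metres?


u = 0.7 * sqrt(2*9.81*55.4) = 23.0782 m/s
D = 60 * 23.0782 / (pi * 383) = 1.1508 m


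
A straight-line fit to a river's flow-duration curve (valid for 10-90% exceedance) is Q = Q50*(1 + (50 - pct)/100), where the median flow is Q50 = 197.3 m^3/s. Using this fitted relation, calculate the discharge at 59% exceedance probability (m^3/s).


Q = 197.3 * (1 + (50 - 59)/100) = 179.5430 m^3/s


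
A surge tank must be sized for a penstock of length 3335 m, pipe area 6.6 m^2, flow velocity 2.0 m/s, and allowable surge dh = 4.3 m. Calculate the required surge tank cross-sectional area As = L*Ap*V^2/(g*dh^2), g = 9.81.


As = 3335 * 6.6 * 2.0^2 / (9.81 * 4.3^2) = 485.3934 m^2


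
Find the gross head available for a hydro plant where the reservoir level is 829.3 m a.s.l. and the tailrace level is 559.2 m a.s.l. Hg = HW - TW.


Hg = 829.3 - 559.2 = 270.1000 m


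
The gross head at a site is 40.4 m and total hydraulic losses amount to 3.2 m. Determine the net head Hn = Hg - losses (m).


Hn = 40.4 - 3.2 = 37.2000 m


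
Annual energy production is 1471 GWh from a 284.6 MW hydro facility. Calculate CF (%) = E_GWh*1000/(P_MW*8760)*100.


CF = 1471 * 1000 / (284.6 * 8760) * 100 = 59.0029 %


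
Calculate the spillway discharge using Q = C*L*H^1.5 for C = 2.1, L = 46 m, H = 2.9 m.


Q = 2.1 * 46 * 2.9^1.5 = 477.0612 m^3/s


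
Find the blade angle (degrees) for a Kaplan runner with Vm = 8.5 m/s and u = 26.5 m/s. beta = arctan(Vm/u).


beta = arctan(8.5 / 26.5) = 17.7839 degrees


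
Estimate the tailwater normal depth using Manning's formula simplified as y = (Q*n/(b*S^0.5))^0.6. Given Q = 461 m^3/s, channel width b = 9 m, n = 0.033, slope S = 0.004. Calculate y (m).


y = (461 * 0.033 / (9 * 0.004^0.5))^0.6 = 7.1807 m


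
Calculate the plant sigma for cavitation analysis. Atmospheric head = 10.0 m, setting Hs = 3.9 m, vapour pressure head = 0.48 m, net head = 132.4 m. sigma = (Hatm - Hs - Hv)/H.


sigma = (10.0 - 3.9 - 0.48) / 132.4 = 0.0424


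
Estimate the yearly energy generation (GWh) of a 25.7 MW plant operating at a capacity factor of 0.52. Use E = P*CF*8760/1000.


E = 25.7 * 0.52 * 8760 / 1000 = 117.0686 GWh


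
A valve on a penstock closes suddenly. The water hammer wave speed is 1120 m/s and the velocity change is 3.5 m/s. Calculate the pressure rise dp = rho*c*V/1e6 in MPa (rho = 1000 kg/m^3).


dp = 1000 * 1120 * 3.5 / 1e6 = 3.9200 MPa


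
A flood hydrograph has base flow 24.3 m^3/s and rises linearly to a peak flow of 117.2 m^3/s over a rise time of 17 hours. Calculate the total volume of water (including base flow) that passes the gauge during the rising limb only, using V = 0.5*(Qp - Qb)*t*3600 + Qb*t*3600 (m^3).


V = 0.5*(117.2 - 24.3)*17*3600 + 24.3*17*3600 = 4.3299e+06 m^3


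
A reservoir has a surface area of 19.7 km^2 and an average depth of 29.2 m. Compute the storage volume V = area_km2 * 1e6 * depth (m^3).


V = 19.7 * 1e6 * 29.2 = 5.7524e+08 m^3


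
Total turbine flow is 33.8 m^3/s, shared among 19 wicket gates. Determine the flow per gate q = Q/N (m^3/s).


q = 33.8 / 19 = 1.7789 m^3/s


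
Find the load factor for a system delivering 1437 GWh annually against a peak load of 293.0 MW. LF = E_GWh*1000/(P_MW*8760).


LF = 1437 * 1000 / (293.0 * 8760) = 0.5599


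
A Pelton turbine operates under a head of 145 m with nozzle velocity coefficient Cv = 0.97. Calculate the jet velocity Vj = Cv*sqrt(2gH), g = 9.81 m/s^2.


Vj = 0.97 * sqrt(2*9.81*145) = 51.7375 m/s


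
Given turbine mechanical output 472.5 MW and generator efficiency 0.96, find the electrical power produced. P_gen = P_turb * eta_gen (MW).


P_gen = 472.5 * 0.96 = 453.6000 MW


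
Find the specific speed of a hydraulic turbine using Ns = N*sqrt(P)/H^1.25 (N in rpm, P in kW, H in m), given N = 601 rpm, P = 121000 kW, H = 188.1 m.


Ns = 601 * 121000^0.5 / 188.1^1.25 = 300.1105


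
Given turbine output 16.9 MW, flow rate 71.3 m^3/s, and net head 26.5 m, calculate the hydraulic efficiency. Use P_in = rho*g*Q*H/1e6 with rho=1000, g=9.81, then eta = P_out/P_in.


P_in = 1000 * 9.81 * 71.3 * 26.5 / 1e6 = 18.5355 MW
eta = 16.9 / 18.5355 = 0.9118


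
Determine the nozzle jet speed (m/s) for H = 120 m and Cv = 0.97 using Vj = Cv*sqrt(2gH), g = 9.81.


Vj = 0.97 * sqrt(2*9.81*120) = 47.0665 m/s


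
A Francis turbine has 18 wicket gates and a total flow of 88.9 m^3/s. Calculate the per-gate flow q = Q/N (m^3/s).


q = 88.9 / 18 = 4.9389 m^3/s


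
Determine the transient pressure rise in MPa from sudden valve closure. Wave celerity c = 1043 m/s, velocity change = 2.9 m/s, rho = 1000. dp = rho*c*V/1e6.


dp = 1000 * 1043 * 2.9 / 1e6 = 3.0247 MPa


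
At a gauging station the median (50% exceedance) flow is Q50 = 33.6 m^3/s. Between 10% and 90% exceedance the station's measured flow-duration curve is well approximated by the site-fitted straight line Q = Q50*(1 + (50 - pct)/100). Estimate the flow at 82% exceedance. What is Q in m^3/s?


Q = 33.6 * (1 + (50 - 82)/100) = 22.8480 m^3/s


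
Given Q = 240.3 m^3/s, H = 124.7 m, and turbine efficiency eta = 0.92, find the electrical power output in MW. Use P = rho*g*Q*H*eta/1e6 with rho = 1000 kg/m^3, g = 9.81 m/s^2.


P = 1000 * 9.81 * 240.3 * 124.7 * 0.92 / 1e6 = 270.4438 MW


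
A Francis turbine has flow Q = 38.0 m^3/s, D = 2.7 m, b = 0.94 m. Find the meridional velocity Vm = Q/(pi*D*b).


Vm = 38.0 / (pi * 2.7 * 0.94) = 4.7659 m/s


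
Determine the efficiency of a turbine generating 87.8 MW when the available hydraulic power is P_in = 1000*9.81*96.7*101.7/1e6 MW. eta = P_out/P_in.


P_in = 1000 * 9.81 * 96.7 * 101.7 / 1e6 = 96.4754 MW
eta = 87.8 / 96.4754 = 0.9101


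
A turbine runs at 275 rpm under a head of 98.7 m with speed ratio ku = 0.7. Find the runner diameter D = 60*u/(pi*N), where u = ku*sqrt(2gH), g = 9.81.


u = 0.7 * sqrt(2*9.81*98.7) = 30.8039 m/s
D = 60 * 30.8039 / (pi * 275) = 2.1393 m


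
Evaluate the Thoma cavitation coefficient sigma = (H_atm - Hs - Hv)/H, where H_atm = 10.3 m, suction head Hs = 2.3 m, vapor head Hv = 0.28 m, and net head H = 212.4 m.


sigma = (10.3 - 2.3 - 0.28) / 212.4 = 0.0363


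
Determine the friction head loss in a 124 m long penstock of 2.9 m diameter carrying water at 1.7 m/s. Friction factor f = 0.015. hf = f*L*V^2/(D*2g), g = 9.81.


hf = 0.015 * 124 * 1.7^2 / (2.9 * 2 * 9.81) = 0.0945 m


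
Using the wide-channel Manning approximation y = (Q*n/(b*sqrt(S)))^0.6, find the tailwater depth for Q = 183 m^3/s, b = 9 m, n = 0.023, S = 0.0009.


y = (183 * 0.023 / (9 * 0.0009^0.5))^0.6 = 5.1962 m


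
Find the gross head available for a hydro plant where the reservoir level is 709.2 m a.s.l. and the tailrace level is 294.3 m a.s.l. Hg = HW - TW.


Hg = 709.2 - 294.3 = 414.9000 m


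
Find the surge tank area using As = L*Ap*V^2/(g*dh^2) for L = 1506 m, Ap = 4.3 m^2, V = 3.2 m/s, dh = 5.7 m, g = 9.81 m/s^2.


As = 1506 * 4.3 * 3.2^2 / (9.81 * 5.7^2) = 208.0533 m^2


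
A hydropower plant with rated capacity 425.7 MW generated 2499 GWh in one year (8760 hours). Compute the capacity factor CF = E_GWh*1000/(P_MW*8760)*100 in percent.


CF = 2499 * 1000 / (425.7 * 8760) * 100 = 67.0129 %


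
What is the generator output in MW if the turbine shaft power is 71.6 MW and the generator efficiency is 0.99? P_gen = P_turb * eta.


P_gen = 71.6 * 0.99 = 70.8840 MW


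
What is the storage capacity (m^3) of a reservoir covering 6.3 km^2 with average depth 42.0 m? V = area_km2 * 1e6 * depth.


V = 6.3 * 1e6 * 42.0 = 2.6460e+08 m^3


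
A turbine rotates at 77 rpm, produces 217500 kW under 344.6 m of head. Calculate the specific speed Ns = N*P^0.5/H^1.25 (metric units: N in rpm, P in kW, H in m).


Ns = 77 * 217500^0.5 / 344.6^1.25 = 24.1867


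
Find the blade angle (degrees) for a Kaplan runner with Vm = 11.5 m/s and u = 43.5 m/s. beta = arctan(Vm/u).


beta = arctan(11.5 / 43.5) = 14.8084 degrees


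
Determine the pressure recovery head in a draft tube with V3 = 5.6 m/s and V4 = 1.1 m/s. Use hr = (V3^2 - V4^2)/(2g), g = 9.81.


hr = (5.6^2 - 1.1^2) / (2*9.81) = 1.5367 m


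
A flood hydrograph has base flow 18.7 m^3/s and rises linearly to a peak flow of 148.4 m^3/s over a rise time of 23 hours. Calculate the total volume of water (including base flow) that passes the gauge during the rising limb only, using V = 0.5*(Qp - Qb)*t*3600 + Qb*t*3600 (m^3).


V = 0.5*(148.4 - 18.7)*23*3600 + 18.7*23*3600 = 6.9179e+06 m^3


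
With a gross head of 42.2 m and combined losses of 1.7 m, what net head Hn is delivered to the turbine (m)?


Hn = 42.2 - 1.7 = 40.5000 m


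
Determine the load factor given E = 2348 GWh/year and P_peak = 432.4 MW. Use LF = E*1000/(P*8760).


LF = 2348 * 1000 / (432.4 * 8760) = 0.6199


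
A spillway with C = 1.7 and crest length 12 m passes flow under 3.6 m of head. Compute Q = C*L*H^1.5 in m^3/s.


Q = 1.7 * 12 * 3.6^1.5 = 139.3426 m^3/s


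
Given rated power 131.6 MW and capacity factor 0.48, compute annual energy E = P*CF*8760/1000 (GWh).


E = 131.6 * 0.48 * 8760 / 1000 = 553.3517 GWh


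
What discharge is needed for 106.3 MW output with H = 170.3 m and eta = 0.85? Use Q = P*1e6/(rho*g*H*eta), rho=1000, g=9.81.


Q = 106.3 * 1e6 / (1000 * 9.81 * 170.3 * 0.85) = 74.8567 m^3/s


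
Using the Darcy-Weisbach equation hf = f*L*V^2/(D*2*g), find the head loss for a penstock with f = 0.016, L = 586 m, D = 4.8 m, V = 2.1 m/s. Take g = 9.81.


hf = 0.016 * 586 * 2.1^2 / (4.8 * 2 * 9.81) = 0.4391 m


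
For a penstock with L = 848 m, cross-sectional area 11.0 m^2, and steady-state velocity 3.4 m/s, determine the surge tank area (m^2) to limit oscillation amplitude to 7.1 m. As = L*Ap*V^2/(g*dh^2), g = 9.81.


As = 848 * 11.0 * 3.4^2 / (9.81 * 7.1^2) = 218.0523 m^2


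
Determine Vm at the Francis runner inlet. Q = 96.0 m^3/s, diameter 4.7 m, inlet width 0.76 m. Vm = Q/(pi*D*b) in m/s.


Vm = 96.0 / (pi * 4.7 * 0.76) = 8.5548 m/s


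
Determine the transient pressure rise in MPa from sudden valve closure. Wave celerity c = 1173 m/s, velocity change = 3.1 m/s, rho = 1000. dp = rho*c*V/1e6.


dp = 1000 * 1173 * 3.1 / 1e6 = 3.6363 MPa


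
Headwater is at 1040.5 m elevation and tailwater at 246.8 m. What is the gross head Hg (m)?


Hg = 1040.5 - 246.8 = 793.7000 m


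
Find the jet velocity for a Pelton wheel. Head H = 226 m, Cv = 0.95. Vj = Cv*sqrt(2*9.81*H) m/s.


Vj = 0.95 * sqrt(2*9.81*226) = 63.2597 m/s


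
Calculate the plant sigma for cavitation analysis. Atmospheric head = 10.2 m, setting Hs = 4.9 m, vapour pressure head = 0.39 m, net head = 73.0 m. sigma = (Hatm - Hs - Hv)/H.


sigma = (10.2 - 4.9 - 0.39) / 73.0 = 0.0673


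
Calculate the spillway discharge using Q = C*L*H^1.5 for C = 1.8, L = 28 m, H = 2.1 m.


Q = 1.8 * 28 * 2.1^1.5 = 153.3767 m^3/s


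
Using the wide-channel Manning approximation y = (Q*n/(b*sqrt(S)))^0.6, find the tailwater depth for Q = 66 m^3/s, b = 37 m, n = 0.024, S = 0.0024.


y = (66 * 0.024 / (37 * 0.0024^0.5))^0.6 = 0.9223 m


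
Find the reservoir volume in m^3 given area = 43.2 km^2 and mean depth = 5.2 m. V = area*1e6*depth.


V = 43.2 * 1e6 * 5.2 = 2.2464e+08 m^3


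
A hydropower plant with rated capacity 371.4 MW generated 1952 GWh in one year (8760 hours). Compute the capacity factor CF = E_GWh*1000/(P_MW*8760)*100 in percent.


CF = 1952 * 1000 / (371.4 * 8760) * 100 = 59.9976 %


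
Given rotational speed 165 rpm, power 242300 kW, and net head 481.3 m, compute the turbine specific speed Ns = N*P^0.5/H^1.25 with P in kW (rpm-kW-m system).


Ns = 165 * 242300^0.5 / 481.3^1.25 = 36.0281


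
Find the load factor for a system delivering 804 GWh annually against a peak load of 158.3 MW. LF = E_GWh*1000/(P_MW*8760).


LF = 804 * 1000 / (158.3 * 8760) = 0.5798


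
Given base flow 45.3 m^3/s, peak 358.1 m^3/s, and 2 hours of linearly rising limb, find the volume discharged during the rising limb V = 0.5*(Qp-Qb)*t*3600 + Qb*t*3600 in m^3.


V = 0.5*(358.1 - 45.3)*2*3600 + 45.3*2*3600 = 1.4522e+06 m^3


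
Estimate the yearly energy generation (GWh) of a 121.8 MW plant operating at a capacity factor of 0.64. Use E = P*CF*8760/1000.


E = 121.8 * 0.64 * 8760 / 1000 = 682.8595 GWh


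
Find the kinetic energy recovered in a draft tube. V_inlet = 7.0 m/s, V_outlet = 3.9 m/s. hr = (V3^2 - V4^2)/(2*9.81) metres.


hr = (7.0^2 - 3.9^2) / (2*9.81) = 1.7222 m


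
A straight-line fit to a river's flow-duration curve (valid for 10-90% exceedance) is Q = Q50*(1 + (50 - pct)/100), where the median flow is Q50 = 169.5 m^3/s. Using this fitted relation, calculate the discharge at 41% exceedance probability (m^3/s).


Q = 169.5 * (1 + (50 - 41)/100) = 184.7550 m^3/s


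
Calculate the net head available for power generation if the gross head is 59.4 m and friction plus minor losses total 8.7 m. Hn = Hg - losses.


Hn = 59.4 - 8.7 = 50.7000 m


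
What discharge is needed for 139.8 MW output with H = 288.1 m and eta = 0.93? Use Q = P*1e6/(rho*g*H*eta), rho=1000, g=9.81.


Q = 139.8 * 1e6 / (1000 * 9.81 * 288.1 * 0.93) = 53.1878 m^3/s


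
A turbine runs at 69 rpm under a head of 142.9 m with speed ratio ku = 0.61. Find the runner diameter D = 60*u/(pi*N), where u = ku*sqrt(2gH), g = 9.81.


u = 0.61 * sqrt(2*9.81*142.9) = 32.2995 m/s
D = 60 * 32.2995 / (pi * 69) = 8.9402 m


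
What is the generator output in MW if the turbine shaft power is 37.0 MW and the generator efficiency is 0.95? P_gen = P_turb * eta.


P_gen = 37.0 * 0.95 = 35.1500 MW


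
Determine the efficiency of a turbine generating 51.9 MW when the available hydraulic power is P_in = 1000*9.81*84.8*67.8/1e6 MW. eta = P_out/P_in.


P_in = 1000 * 9.81 * 84.8 * 67.8 / 1e6 = 56.4020 MW
eta = 51.9 / 56.4020 = 0.9202


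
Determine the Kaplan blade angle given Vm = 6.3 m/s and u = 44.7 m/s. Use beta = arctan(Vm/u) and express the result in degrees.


beta = arctan(6.3 / 44.7) = 8.0224 degrees


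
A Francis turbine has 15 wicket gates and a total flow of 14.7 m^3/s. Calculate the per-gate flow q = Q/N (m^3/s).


q = 14.7 / 15 = 0.9800 m^3/s


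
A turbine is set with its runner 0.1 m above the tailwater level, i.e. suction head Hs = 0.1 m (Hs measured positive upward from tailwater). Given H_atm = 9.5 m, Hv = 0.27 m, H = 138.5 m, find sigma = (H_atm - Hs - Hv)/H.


sigma = (9.5 - 0.1 - 0.27) / 138.5 = 0.0659


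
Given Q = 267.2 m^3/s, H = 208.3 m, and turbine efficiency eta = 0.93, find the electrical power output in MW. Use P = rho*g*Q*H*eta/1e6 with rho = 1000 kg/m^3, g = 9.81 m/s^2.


P = 1000 * 9.81 * 267.2 * 208.3 * 0.93 / 1e6 = 507.7824 MW


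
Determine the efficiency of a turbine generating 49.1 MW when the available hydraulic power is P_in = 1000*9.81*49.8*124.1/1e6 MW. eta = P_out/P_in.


P_in = 1000 * 9.81 * 49.8 * 124.1 / 1e6 = 60.6276 MW
eta = 49.1 / 60.6276 = 0.8099


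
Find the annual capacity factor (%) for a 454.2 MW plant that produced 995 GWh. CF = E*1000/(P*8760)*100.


CF = 995 * 1000 / (454.2 * 8760) * 100 = 25.0076 %


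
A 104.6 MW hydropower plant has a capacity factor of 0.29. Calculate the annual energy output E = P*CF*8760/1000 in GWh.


E = 104.6 * 0.29 * 8760 / 1000 = 265.7258 GWh


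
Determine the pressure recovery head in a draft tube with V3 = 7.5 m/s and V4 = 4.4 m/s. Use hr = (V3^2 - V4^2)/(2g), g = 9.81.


hr = (7.5^2 - 4.4^2) / (2*9.81) = 1.8802 m


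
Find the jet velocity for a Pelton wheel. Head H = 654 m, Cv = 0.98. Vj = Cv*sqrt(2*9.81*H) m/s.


Vj = 0.98 * sqrt(2*9.81*654) = 111.0106 m/s


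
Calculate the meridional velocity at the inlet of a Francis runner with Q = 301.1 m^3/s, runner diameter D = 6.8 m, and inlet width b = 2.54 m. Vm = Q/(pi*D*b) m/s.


Vm = 301.1 / (pi * 6.8 * 2.54) = 5.5490 m/s


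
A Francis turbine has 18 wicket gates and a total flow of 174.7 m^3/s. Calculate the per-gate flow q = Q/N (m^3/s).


q = 174.7 / 18 = 9.7056 m^3/s


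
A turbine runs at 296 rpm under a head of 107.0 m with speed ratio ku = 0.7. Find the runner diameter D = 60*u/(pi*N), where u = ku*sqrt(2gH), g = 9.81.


u = 0.7 * sqrt(2*9.81*107.0) = 32.0730 m/s
D = 60 * 32.0730 / (pi * 296) = 2.0694 m


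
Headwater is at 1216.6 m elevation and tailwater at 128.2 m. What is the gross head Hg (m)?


Hg = 1216.6 - 128.2 = 1088.4000 m


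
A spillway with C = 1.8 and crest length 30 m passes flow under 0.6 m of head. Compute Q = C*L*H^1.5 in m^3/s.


Q = 1.8 * 30 * 0.6^1.5 = 25.0969 m^3/s


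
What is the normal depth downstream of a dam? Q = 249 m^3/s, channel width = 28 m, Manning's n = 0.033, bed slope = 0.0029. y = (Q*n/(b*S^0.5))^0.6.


y = (249 * 0.033 / (28 * 0.0029^0.5))^0.6 = 2.7658 m


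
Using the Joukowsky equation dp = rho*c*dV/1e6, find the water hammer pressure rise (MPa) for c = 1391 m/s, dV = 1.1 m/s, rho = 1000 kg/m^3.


dp = 1000 * 1391 * 1.1 / 1e6 = 1.5301 MPa


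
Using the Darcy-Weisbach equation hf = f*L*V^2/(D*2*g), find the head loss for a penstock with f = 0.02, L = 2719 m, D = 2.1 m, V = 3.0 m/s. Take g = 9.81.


hf = 0.02 * 2719 * 3.0^2 / (2.1 * 2 * 9.81) = 11.8785 m


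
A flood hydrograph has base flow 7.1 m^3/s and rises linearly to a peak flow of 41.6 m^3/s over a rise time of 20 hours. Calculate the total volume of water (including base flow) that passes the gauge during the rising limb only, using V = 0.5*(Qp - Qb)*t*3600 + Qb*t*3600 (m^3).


V = 0.5*(41.6 - 7.1)*20*3600 + 7.1*20*3600 = 1.7532e+06 m^3


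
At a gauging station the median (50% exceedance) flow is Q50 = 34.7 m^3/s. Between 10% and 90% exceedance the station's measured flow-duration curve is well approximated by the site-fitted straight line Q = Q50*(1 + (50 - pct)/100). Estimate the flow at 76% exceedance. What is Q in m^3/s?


Q = 34.7 * (1 + (50 - 76)/100) = 25.6780 m^3/s


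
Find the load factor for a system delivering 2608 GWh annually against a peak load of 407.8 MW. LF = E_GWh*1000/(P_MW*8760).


LF = 2608 * 1000 / (407.8 * 8760) = 0.7301


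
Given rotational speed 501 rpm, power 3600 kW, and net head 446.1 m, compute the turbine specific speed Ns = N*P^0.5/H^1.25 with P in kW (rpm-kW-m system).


Ns = 501 * 3600^0.5 / 446.1^1.25 = 14.6622


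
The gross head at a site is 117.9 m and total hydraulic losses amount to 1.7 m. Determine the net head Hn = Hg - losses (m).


Hn = 117.9 - 1.7 = 116.2000 m


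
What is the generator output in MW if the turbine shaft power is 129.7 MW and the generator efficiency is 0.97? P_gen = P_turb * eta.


P_gen = 129.7 * 0.97 = 125.8090 MW


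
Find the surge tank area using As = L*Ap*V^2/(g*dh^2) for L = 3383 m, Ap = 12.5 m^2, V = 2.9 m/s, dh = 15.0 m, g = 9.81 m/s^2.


As = 3383 * 12.5 * 2.9^2 / (9.81 * 15.0^2) = 161.1226 m^2


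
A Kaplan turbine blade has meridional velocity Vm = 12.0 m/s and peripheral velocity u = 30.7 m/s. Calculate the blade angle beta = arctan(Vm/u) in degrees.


beta = arctan(12.0 / 30.7) = 21.3495 degrees


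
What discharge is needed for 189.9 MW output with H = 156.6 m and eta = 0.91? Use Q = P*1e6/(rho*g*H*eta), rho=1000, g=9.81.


Q = 189.9 * 1e6 / (1000 * 9.81 * 156.6 * 0.91) = 135.8385 m^3/s


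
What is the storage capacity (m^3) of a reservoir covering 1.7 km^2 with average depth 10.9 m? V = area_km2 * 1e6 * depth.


V = 1.7 * 1e6 * 10.9 = 1.8530e+07 m^3


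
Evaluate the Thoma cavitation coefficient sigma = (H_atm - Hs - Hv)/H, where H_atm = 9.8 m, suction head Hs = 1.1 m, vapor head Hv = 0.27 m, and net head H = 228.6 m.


sigma = (9.8 - 1.1 - 0.27) / 228.6 = 0.0369


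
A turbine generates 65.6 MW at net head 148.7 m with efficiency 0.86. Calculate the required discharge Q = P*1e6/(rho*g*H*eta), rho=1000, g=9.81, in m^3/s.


Q = 65.6 * 1e6 / (1000 * 9.81 * 148.7 * 0.86) = 52.2908 m^3/s


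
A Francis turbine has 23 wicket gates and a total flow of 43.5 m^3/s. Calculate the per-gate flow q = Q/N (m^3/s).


q = 43.5 / 23 = 1.8913 m^3/s


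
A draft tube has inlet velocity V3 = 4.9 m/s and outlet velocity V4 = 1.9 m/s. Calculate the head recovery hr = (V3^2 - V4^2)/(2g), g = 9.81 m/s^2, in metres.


hr = (4.9^2 - 1.9^2) / (2*9.81) = 1.0398 m


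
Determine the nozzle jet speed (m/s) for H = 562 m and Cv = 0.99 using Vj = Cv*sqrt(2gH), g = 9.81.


Vj = 0.99 * sqrt(2*9.81*562) = 103.9568 m/s


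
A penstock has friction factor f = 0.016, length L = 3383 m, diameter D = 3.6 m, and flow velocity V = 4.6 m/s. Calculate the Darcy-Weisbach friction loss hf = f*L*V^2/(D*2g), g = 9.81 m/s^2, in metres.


hf = 0.016 * 3383 * 4.6^2 / (3.6 * 2 * 9.81) = 16.2157 m


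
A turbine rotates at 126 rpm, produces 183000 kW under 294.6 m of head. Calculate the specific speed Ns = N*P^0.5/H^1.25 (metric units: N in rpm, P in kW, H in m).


Ns = 126 * 183000^0.5 / 294.6^1.25 = 44.1627


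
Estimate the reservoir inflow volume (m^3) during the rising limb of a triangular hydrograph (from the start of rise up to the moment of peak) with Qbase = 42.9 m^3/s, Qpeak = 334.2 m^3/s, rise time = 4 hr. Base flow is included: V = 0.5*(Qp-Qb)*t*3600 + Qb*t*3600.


V = 0.5*(334.2 - 42.9)*4*3600 + 42.9*4*3600 = 2.7151e+06 m^3


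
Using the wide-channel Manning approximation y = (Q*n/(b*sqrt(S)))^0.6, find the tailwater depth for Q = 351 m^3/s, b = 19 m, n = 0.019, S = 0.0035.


y = (351 * 0.019 / (19 * 0.0035^0.5))^0.6 = 2.9105 m


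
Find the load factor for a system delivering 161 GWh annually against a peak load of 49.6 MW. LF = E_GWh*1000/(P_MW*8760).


LF = 161 * 1000 / (49.6 * 8760) = 0.3705


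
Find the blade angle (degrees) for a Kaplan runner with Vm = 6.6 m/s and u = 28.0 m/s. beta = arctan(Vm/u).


beta = arctan(6.6 / 28.0) = 13.2633 degrees


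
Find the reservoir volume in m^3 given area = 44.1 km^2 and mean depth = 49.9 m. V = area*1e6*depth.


V = 44.1 * 1e6 * 49.9 = 2.2006e+09 m^3


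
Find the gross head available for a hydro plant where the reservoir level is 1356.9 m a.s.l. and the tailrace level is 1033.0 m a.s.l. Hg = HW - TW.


Hg = 1356.9 - 1033.0 = 323.9000 m


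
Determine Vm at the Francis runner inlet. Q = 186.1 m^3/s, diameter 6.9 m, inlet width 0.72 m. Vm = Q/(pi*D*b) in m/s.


Vm = 186.1 / (pi * 6.9 * 0.72) = 11.9238 m/s


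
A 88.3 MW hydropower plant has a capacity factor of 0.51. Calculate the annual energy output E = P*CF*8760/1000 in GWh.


E = 88.3 * 0.51 * 8760 / 1000 = 394.4891 GWh


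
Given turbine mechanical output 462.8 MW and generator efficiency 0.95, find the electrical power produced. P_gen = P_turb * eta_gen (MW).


P_gen = 462.8 * 0.95 = 439.6600 MW


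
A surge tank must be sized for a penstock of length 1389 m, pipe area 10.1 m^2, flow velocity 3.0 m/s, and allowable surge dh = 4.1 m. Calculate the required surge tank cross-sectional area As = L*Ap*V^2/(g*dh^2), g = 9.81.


As = 1389 * 10.1 * 3.0^2 / (9.81 * 4.1^2) = 765.6485 m^2


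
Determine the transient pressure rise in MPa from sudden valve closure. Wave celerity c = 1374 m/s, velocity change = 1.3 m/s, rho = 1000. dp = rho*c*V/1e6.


dp = 1000 * 1374 * 1.3 / 1e6 = 1.7862 MPa


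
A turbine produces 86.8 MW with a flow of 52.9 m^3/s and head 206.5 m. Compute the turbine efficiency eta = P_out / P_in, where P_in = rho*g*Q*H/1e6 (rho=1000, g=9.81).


P_in = 1000 * 9.81 * 52.9 * 206.5 / 1e6 = 107.1630 MW
eta = 86.8 / 107.1630 = 0.8100


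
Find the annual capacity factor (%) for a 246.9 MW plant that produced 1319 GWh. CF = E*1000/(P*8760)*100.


CF = 1319 * 1000 / (246.9 * 8760) * 100 = 60.9845 %


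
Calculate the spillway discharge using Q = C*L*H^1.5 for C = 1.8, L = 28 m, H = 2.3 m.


Q = 1.8 * 28 * 2.3^1.5 = 175.8014 m^3/s


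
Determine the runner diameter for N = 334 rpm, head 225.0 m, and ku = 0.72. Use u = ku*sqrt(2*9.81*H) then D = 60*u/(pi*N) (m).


u = 0.72 * sqrt(2*9.81*225.0) = 47.8380 m/s
D = 60 * 47.8380 / (pi * 334) = 2.7354 m


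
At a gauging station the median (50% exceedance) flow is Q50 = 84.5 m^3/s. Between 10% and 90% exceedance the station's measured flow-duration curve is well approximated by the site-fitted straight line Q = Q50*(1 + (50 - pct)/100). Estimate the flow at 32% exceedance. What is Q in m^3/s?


Q = 84.5 * (1 + (50 - 32)/100) = 99.7100 m^3/s


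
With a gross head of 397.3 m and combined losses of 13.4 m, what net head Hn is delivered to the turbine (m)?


Hn = 397.3 - 13.4 = 383.9000 m


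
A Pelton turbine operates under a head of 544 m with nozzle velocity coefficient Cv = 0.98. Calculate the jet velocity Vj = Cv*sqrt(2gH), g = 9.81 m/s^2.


Vj = 0.98 * sqrt(2*9.81*544) = 101.2453 m/s


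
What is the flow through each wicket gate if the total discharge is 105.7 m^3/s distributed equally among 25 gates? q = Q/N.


q = 105.7 / 25 = 4.2280 m^3/s


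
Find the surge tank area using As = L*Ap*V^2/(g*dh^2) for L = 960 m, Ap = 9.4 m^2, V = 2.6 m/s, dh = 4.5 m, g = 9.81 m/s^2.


As = 960 * 9.4 * 2.6^2 / (9.81 * 4.5^2) = 307.0802 m^2


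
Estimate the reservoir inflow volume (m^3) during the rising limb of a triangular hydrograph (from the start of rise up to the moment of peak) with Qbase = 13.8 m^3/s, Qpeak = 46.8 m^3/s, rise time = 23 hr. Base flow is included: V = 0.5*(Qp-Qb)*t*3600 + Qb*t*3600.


V = 0.5*(46.8 - 13.8)*23*3600 + 13.8*23*3600 = 2.5088e+06 m^3


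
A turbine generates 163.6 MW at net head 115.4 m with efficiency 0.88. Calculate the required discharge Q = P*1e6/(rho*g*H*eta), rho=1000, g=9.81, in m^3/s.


Q = 163.6 * 1e6 / (1000 * 9.81 * 115.4 * 0.88) = 164.2199 m^3/s


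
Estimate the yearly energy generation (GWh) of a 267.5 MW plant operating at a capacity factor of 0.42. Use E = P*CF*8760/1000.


E = 267.5 * 0.42 * 8760 / 1000 = 984.1860 GWh


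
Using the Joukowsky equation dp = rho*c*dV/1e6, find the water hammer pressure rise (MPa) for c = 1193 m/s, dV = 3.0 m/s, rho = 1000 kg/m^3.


dp = 1000 * 1193 * 3.0 / 1e6 = 3.5790 MPa


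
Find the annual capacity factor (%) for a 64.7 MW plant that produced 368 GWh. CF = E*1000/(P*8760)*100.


CF = 368 * 1000 / (64.7 * 8760) * 100 = 64.9291 %


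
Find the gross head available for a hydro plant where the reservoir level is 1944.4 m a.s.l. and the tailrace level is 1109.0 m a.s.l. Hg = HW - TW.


Hg = 1944.4 - 1109.0 = 835.4000 m


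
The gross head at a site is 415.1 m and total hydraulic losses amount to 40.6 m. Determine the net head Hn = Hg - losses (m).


Hn = 415.1 - 40.6 = 374.5000 m


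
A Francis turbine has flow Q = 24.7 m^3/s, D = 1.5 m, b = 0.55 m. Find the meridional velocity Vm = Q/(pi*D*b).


Vm = 24.7 / (pi * 1.5 * 0.55) = 9.5300 m/s


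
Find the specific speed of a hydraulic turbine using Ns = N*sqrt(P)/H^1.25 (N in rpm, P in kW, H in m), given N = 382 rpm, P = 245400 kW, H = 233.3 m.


Ns = 382 * 245400^0.5 / 233.3^1.25 = 207.5426


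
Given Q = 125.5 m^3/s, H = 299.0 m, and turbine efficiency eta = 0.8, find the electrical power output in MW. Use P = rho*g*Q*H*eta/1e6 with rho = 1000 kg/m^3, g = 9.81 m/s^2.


P = 1000 * 9.81 * 125.5 * 299.0 * 0.8 / 1e6 = 294.4923 MW


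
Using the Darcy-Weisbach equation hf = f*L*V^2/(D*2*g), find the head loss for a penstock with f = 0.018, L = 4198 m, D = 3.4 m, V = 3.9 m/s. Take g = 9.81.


hf = 0.018 * 4198 * 3.9^2 / (3.4 * 2 * 9.81) = 17.2292 m


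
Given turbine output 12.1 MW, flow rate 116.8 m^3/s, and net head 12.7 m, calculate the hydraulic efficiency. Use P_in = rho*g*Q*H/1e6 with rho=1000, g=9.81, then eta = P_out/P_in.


P_in = 1000 * 9.81 * 116.8 * 12.7 / 1e6 = 14.5518 MW
eta = 12.1 / 14.5518 = 0.8315


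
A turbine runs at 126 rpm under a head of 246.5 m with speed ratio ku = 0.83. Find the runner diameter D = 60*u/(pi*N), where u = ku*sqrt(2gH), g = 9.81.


u = 0.83 * sqrt(2*9.81*246.5) = 57.7213 m/s
D = 60 * 57.7213 / (pi * 126) = 8.7492 m


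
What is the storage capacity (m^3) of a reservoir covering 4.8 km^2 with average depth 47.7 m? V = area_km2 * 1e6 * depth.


V = 4.8 * 1e6 * 47.7 = 2.2896e+08 m^3


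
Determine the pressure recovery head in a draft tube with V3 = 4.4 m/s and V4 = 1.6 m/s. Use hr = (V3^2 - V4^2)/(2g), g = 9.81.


hr = (4.4^2 - 1.6^2) / (2*9.81) = 0.8563 m


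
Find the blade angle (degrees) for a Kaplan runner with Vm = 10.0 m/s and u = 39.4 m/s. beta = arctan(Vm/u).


beta = arctan(10.0 / 39.4) = 14.2414 degrees
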